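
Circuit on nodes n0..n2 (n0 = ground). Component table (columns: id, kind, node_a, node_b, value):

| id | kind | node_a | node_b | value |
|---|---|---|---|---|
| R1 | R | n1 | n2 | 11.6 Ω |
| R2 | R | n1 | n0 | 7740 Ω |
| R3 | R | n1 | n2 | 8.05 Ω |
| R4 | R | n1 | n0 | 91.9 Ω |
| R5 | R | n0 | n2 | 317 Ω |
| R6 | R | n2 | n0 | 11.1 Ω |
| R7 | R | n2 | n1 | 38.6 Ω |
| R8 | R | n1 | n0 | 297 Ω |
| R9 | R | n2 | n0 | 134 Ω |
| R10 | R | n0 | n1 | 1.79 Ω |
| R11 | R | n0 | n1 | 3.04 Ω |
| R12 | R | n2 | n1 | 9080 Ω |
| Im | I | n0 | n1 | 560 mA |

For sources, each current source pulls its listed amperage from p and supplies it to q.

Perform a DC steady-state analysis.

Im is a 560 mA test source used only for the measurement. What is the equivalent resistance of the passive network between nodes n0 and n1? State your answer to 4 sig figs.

MNA unknowns: 2 node voltages V₁..V_2
R1: Y=0.08621 on G[1,2]
R2: Y=0.0001292 on G[1,0]
R3: Y=0.1242 on G[1,2]
R4: Y=0.01088 on G[1,0]
R5: Y=0.003155 on G[0,2]
R6: Y=0.09009 on G[2,0]
R7: Y=0.02591 on G[2,1]
R8: Y=0.003367 on G[1,0]
R9: Y=0.007463 on G[2,0]
R10: Y=0.5587 on G[0,1]
R11: Y=0.3289 on G[0,1]
R12: Y=0.0001101 on G[2,1]
Im: z[0]−=0.56, z[1]+=0.56
solve → V1=0.5758, V2=0.4038

R_eq = 1.028 Ω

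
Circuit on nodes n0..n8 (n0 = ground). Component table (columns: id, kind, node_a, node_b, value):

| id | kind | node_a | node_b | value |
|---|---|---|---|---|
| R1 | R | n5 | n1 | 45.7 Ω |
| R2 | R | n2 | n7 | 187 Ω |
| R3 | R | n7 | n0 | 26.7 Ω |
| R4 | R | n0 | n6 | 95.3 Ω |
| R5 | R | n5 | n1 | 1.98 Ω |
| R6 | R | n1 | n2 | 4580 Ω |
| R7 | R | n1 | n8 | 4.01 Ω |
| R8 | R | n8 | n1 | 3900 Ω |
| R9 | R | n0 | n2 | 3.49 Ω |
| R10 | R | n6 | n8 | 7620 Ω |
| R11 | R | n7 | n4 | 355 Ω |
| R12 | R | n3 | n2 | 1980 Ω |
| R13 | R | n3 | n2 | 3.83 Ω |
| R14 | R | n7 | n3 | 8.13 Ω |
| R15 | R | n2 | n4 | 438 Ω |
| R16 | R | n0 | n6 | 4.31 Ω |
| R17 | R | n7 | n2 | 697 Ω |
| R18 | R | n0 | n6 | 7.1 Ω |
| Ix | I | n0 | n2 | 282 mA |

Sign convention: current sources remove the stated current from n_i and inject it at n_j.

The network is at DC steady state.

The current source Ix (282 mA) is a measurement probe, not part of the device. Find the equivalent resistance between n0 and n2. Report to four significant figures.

MNA unknowns: 8 node voltages V₁..V_8
R1: Y=0.02188 on G[5,1]
R2: Y=0.005348 on G[2,7]
R3: Y=0.03745 on G[7,0]
R4: Y=0.01049 on G[0,6]
R5: Y=0.5051 on G[5,1]
R6: Y=0.0002183 on G[1,2]
R7: Y=0.2494 on G[1,8]
R8: Y=0.0002564 on G[8,1]
R9: Y=0.2865 on G[0,2]
R10: Y=0.0001312 on G[6,8]
R11: Y=0.002817 on G[7,4]
R12: Y=0.0005051 on G[3,2]
R13: Y=0.2611 on G[3,2]
R14: Y=0.1230 on G[7,3]
R15: Y=0.002283 on G[2,4]
R16: Y=0.2320 on G[0,6]
R17: Y=0.001435 on G[7,2]
R18: Y=0.1408 on G[0,6]
Ix: z[0]−=0.282, z[2]+=0.282
solve → V1=0.5625, V2=0.9004, V3=0.8169, V4=0.7562, V5=0.5625, V6=0.0001924, V7=0.6393, V8=0.5622

R_eq = 3.193 Ω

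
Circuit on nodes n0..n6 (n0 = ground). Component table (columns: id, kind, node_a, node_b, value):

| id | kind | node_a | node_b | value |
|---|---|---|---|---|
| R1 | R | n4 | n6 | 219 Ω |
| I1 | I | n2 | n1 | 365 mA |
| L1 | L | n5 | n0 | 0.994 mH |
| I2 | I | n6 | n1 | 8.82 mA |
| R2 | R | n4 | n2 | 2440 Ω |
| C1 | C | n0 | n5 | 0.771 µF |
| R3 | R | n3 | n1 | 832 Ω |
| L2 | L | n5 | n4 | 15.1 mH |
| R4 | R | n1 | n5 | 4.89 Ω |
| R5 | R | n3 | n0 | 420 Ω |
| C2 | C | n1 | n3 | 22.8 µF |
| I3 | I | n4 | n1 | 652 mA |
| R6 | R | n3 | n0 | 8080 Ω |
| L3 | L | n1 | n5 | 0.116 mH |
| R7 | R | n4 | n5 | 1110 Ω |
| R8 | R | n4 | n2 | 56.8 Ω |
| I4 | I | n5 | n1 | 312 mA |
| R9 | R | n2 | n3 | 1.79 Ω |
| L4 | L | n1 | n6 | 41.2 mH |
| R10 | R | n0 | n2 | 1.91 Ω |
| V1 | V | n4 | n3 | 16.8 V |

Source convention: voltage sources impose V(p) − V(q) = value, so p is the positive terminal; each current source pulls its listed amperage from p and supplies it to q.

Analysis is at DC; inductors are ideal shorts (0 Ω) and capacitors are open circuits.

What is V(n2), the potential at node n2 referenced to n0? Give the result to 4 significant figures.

Element admittances at DC:
  Y(R1) = 0.004566 S between n4,n6
  I1: injects 0.365 A into n1 (from n2)
  L1: short n5↔n0 (DC inductor)
  I2: injects 0.00882 A into n1 (from n6)
  Y(R2) = 0.0004098 S between n4,n2
  Y(C1) = 0.000 S between n0,n5
  Y(R3) = 0.001202 S between n3,n1
  L2: short n5↔n4 (DC inductor)
  Y(R4) = 0.2045 S between n1,n5
  Y(R5) = 0.002381 S between n3,n0
  Y(C2) = 0.000 S between n1,n3
  I3: injects 0.652 A into n1 (from n4)
  Y(R6) = 0.0001238 S between n3,n0
  L3: short n1↔n5 (DC inductor)
  Y(R7) = 0.0009009 S between n4,n5
  Y(R8) = 0.01761 S between n4,n2
  I4: injects 0.312 A into n1 (from n5)
  Y(R9) = 0.5587 S between n2,n3
  L4: short n1↔n6 (DC inductor)
  Y(R10) = 0.5236 S between n0,n2
  V1: constraint V(n4)−V(n3) = 16.8
Assemble and solve the 11×11 MNA system:
  V(n1)=0.000  V(n2)=-8.862  V(n3)=-16.80  V(n4)=0.000  V(n5)=0.000  V(n6)=0.000
  i(L1)=4.682  i(L2)=-3.685  i(L3)=1.309  i(L4)=0.008820  i(V1)=-4.497

-8.862 V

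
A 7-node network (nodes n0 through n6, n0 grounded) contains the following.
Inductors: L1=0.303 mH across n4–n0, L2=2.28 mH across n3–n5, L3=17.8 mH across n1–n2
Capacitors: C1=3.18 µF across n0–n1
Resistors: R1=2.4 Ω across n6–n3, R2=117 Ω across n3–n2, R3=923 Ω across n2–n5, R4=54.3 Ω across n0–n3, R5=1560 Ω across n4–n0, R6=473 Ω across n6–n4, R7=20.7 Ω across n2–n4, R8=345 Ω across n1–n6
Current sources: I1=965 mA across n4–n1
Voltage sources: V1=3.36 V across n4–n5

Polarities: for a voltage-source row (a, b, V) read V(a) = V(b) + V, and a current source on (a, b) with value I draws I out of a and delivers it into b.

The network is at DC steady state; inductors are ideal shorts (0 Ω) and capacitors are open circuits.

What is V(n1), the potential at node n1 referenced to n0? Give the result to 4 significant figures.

15.18 V

MNA unknowns: 6 node voltages V₁..V_6 plus 4 source currents (L1, L2, L3, V1)
L1: row V4−V0=0, i_L1 at 4,0
C1: Y=0.000 on G[0,1]
R1: Y=0.4167 on G[6,3]
R2: Y=0.008547 on G[3,2]
L2: row V3−V5=0, i_L2 at 3,5
R3: Y=0.001083 on G[2,5]
R4: Y=0.01842 on G[0,3]
R5: Y=0.0006410 on G[4,0]
R6: Y=0.002114 on G[6,4]
L3: row V1−V2=0, i_L3 at 1,2
R7: Y=0.04831 on G[2,4]
R8: Y=0.002899 on G[1,6]
I1: z[4]−=0.965, z[1]+=0.965
V1: row V4−V5=3.36, i_V1 at 4,5
solve → V1=15.18, V2=15.18, V3=-3.360, V4=0.000, V5=-3.360, V6=-3.216
aux → i_L1=0.06188, i_L2=0.2804, i_L3=0.9117, i_V1=-0.3005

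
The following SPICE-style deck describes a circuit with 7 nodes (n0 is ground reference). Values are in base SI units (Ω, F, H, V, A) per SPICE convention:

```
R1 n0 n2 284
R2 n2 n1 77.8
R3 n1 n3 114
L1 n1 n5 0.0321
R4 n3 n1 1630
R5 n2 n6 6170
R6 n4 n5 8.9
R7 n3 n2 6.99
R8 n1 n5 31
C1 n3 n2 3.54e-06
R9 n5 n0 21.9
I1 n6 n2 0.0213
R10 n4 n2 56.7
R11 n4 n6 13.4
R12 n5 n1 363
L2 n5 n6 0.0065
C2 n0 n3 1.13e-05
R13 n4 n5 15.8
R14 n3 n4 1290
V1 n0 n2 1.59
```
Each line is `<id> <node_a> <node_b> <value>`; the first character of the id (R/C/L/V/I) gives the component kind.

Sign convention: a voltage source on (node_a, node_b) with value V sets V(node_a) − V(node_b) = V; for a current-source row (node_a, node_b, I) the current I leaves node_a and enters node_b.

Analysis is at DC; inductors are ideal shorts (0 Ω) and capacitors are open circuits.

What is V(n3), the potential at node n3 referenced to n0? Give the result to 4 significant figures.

-1.550 V

Element admittances at DC:
  Y(R1) = 0.003521 S between n0,n2
  Y(R2) = 0.01285 S between n2,n1
  Y(R3) = 0.008772 S between n1,n3
  L1: short n1↔n5 (DC inductor)
  Y(R4) = 0.0006135 S between n3,n1
  Y(R5) = 0.0001621 S between n2,n6
  Y(R6) = 0.1124 S between n4,n5
  Y(R7) = 0.1431 S between n3,n2
  Y(R8) = 0.03226 S between n1,n5
  Y(C1) = 0.000 S between n3,n2
  Y(R9) = 0.04566 S between n5,n0
  I1: injects 0.0213 A into n2 (from n6)
  Y(R10) = 0.01764 S between n4,n2
  Y(R11) = 0.07463 S between n4,n6
  Y(R12) = 0.002755 S between n5,n1
  L2: short n5↔n6 (DC inductor)
  Y(C2) = 0.000 S between n0,n3
  Y(R13) = 0.06329 S between n4,n5
  Y(R14) = 0.0007752 S between n3,n4
  V1: constraint V(n0)−V(n2) = 1.59
Assemble and solve the 9×9 MNA system:
  V(n1)=-0.9832  V(n2)=-1.590  V(n3)=-1.550  V(n4)=-1.025  V(n5)=-0.9832  V(n6)=-0.9832
  i(L1)=-0.01312  i(L2)=0.02449  i(V1)=-0.05049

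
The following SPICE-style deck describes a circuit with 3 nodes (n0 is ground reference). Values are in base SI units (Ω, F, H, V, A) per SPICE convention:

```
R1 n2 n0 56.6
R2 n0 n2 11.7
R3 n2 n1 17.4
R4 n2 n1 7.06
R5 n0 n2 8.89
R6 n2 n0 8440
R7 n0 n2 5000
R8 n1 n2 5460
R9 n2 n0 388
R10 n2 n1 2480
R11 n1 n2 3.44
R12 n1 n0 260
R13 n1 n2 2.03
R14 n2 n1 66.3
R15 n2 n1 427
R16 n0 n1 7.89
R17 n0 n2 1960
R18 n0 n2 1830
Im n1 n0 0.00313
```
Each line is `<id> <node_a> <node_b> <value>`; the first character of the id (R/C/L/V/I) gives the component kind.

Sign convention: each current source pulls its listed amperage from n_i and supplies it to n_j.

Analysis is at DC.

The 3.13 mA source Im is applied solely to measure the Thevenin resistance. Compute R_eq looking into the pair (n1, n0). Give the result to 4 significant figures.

R_eq = 3.219 Ω

MNA unknowns: 2 node voltages V₁..V_2
R1: Y=0.01767 on G[2,0]
R2: Y=0.08547 on G[0,2]
R3: Y=0.05747 on G[2,1]
R4: Y=0.1416 on G[2,1]
R5: Y=0.1125 on G[0,2]
R6: Y=0.0001185 on G[2,0]
R7: Y=0.0002000 on G[0,2]
R8: Y=0.0001832 on G[1,2]
R9: Y=0.002577 on G[2,0]
R10: Y=0.0004032 on G[2,1]
R11: Y=0.2907 on G[1,2]
R12: Y=0.003846 on G[1,0]
R13: Y=0.4926 on G[1,2]
R14: Y=0.01508 on G[2,1]
R15: Y=0.002342 on G[2,1]
R16: Y=0.1267 on G[0,1]
R17: Y=0.0005102 on G[0,2]
R18: Y=0.0005464 on G[0,2]
Im: z[1]−=0.00313, z[0]+=0.00313
solve → V1=-0.01008, V2=-0.008262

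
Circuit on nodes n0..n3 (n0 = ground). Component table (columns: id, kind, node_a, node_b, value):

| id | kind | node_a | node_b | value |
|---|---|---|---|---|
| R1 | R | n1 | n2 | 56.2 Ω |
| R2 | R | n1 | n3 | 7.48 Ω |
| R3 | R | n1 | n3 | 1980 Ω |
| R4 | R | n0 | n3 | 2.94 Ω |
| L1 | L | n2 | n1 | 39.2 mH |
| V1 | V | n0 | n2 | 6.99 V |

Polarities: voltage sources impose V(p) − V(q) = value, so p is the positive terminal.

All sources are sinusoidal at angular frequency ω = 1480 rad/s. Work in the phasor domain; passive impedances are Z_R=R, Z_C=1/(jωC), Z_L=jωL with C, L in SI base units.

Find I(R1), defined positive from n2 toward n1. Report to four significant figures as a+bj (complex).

MNA unknowns: 3 node voltages V₁..V_3 plus 1 source current (V1)
R1: Y=0.01779+0.000j on G[1,2]
R2: Y=0.1337+0.000j on G[1,3]
R3: Y=0.0005051+0.000j on G[1,3]
R4: Y=0.3401+0.000j on G[0,3]
L1: Y=0.000-0.01724j on G[2,1]
V1: row V0−V2=6.99, i_V1 at 0,2
solve → V1=-1.223+0.8718j, V2=-6.990+0.000j, V3=-0.3459+0.2467j
aux → i_V1=-0.1177+0.08390j

-0.1026-0.01551j A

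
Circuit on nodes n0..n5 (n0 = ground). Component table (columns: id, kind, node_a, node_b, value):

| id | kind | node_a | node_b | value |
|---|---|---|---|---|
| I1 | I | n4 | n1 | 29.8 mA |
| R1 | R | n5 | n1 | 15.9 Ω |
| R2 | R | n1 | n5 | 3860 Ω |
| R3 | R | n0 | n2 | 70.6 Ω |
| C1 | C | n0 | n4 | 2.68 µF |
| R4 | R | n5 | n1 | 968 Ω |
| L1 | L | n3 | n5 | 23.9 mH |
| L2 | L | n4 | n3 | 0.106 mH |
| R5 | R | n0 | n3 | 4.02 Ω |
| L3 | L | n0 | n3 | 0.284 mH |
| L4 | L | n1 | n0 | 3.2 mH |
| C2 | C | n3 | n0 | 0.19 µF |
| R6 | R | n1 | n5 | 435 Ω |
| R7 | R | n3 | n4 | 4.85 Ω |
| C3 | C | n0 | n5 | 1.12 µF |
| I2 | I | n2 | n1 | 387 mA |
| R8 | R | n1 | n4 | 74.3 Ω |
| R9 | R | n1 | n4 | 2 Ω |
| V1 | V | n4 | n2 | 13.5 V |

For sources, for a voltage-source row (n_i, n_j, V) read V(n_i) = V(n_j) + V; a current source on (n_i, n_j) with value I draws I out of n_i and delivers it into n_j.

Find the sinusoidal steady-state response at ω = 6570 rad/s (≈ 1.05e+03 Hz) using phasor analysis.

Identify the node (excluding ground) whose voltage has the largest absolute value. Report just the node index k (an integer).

2

Apply KCL at each of the 5 non-ground nodes and solve the resulting linear system.
Node n1: branches {I1, R1, R2, R4, L4, R6, I2, R8, R9} → V_1 = 0.8522+0.4915j
Node n2: branches {R3, I2, V1} → V_2 = -13.42+0.4154j
Node n3: branches {L1, L2, R5, L3, C2, R7} → V_3 = 0.08590+0.2919j
Node n4: branches {I1, C1, L2, R7, R8, R9, V1} → V_4 = 0.08148+0.4154j
Node n5: branches {R1, R2, R4, L1, R6, C3} → V_5 = 0.8872+0.4701j
Source currents: i(V1)=0.1969+0.005883j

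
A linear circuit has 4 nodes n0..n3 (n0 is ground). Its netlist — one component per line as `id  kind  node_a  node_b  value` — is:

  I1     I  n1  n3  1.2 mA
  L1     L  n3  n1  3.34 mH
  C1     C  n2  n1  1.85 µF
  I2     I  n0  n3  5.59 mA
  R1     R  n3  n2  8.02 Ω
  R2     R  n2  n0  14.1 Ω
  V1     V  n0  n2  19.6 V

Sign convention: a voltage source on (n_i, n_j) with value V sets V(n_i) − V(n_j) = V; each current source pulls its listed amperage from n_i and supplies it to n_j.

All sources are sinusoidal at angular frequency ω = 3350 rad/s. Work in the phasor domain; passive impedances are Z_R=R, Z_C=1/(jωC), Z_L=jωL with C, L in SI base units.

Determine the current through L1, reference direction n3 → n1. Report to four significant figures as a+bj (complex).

MNA unknowns: 3 node voltages V₁..V_3 plus 1 source current (V1)
I1: z[1]−=0.0012, z[3]+=0.0012
L1: Y=0.000-0.08937j on G[3,1]
C1: Y=0.000+0.006197j on G[2,1]
I2: z[0]−=0.00559, z[3]+=0.00559
R1: Y=0.1247+0.000j on G[3,2]
R2: Y=0.07092+0.000j on G[2,0]
V1: row V0−V2=19.6, i_V1 at 0,2
solve → V1=-19.55-0.01695j, V2=-19.60+0.000j, V3=-19.56-0.002349j
aux → i_V1=-1.396+0.000j

0.001305+0.0002929j A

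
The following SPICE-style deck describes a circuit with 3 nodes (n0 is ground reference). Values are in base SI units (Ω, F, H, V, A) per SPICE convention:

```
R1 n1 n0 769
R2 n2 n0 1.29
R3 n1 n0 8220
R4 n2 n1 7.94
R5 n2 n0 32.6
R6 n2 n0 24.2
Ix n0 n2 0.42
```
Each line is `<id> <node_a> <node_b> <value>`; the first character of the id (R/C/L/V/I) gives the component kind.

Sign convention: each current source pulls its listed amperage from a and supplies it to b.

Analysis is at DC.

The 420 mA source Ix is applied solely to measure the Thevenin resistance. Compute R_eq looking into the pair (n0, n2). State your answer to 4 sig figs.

R_eq = 1.178 Ω

Apply KCL at each of the 2 non-ground nodes and solve the resulting linear system.
Node n1: branches {R1, R3, R4} → V_1 = 0.4894
Node n2: branches {R2, R4, R5, R6, Ix} → V_2 = 0.4949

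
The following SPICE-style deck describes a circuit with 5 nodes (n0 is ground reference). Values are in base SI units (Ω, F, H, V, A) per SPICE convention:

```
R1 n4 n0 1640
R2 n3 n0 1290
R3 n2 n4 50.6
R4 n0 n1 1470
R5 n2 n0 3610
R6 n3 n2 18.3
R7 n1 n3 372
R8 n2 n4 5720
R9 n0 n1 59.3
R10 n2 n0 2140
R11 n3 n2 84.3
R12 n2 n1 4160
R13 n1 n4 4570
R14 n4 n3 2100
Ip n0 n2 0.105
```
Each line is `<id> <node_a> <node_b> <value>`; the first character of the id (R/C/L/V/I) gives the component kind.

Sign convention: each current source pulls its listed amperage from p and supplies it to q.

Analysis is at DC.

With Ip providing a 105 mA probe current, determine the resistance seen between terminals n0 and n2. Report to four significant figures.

Element admittances at DC:
  Y(R1) = 0.0006098 S between n4,n0
  Y(R2) = 0.0007752 S between n3,n0
  Y(R3) = 0.01976 S between n2,n4
  Y(R4) = 0.0006803 S between n0,n1
  Y(R5) = 0.0002770 S between n2,n0
  Y(R6) = 0.05464 S between n3,n2
  Y(R7) = 0.002688 S between n1,n3
  Y(R8) = 0.0001748 S between n2,n4
  Y(R9) = 0.01686 S between n0,n1
  Y(R10) = 0.0004673 S between n2,n0
  Y(R11) = 0.01186 S between n3,n2
  Y(R12) = 0.0002404 S between n2,n1
  Y(R13) = 0.0002188 S between n1,n4
  Y(R14) = 0.0004762 S between n4,n3
  Ip: injects 0.105 A into n2 (from n0)
Assemble and solve the 4×4 MNA system:
  V(n1)=3.309  V(n2)=22.66  V(n3)=21.67  V(n4)=21.79

R_eq = 215.8 Ω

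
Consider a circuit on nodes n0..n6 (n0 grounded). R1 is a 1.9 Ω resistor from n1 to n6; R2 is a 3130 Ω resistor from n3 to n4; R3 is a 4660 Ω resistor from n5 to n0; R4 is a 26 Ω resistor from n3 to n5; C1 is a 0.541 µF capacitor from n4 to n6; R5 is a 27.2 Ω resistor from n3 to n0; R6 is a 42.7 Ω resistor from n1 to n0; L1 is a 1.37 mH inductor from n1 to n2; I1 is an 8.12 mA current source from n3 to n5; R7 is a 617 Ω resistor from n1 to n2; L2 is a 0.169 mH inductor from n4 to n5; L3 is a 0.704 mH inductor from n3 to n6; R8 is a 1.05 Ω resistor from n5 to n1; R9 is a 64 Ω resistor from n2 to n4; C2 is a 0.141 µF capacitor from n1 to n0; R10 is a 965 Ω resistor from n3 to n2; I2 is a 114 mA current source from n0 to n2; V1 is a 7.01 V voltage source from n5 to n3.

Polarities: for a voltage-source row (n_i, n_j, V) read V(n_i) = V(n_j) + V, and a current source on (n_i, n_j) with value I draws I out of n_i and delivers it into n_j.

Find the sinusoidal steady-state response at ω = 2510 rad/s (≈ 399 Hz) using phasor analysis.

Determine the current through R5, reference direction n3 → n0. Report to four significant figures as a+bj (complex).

-0.005405-0.01639j A

Apply KCL at each of the 6 non-ground nodes and solve the resulting linear system.
Node n1: branches {R1, R6, L1, R7, R8, C2} → V_1 = 5.045+0.6279j
Node n2: branches {L1, R7, R9, R10, I2} → V_2 = 5.137+1.093j
Node n3: branches {R2, R4, R5, I1, L3, R10, V1} → V_3 = -0.1470-0.4459j
Node n4: branches {R2, C1, L2, R9} → V_4 = 6.856-0.4601j
Node n5: branches {R3, R4, I1, L2, R8, V1} → V_5 = 6.863-0.4459j
Node n6: branches {R1, C1, L3} → V_6 = 1.723+2.652j
Source currents: i(V1)=-2.028+1.040j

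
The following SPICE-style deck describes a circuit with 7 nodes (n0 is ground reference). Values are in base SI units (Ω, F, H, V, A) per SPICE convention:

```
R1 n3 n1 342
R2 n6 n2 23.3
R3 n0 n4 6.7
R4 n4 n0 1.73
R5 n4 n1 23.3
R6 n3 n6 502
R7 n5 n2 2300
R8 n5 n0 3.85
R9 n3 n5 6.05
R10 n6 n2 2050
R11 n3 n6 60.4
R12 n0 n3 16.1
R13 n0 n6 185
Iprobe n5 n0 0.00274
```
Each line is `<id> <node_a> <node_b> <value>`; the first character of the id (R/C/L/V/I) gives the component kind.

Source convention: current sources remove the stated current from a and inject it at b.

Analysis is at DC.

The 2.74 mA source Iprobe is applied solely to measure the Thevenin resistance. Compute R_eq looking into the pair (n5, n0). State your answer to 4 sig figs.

R_eq = 3.241 Ω

Element admittances at DC:
  Y(R1) = 0.002924 S between n3,n1
  Y(R2) = 0.04292 S between n6,n2
  Y(R3) = 0.1493 S between n0,n4
  Y(R4) = 0.5780 S between n4,n0
  Y(R5) = 0.04292 S between n4,n1
  Y(R6) = 0.001992 S between n3,n6
  Y(R7) = 0.0004348 S between n5,n2
  Y(R8) = 0.2597 S between n5,n0
  Y(R9) = 0.1653 S between n3,n5
  Y(R10) = 0.0004878 S between n6,n2
  Y(R11) = 0.01656 S between n3,n6
  Y(R12) = 0.06211 S between n0,n3
  Y(R13) = 0.005405 S between n0,n6
  Iprobe: injects 0.00274 A into n0 (from n5)
Assemble and solve the 6×6 MNA system:
  V(n1)=-0.0004220  V(n2)=-0.004966  V(n3)=-0.006271  V(n4)=-2.351e-05  V(n5)=-0.008881  V(n6)=-0.004927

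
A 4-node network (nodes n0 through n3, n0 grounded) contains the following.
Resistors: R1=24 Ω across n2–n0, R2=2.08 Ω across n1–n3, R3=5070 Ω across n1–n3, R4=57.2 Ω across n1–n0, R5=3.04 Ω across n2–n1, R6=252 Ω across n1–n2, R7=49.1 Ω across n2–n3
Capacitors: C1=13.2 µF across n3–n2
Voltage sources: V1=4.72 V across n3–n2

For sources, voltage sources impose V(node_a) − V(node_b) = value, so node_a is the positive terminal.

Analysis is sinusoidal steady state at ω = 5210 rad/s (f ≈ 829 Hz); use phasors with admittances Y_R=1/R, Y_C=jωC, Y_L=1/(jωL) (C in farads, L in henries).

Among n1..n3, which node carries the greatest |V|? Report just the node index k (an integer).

3

MNA unknowns: 3 node voltages V₁..V_3 plus 1 source current (V1)
R1: Y=0.04167+0.000j on G[2,0]
R2: Y=0.4808+0.000j on G[1,3]
R3: Y=0.0001972+0.000j on G[1,3]
R4: Y=0.01748+0.000j on G[1,0]
C1: Y=0.000+0.06877j on G[3,2]
R5: Y=0.3289+0.000j on G[2,1]
R6: Y=0.003968+0.000j on G[1,2]
R7: Y=0.02037+0.000j on G[2,3]
V1: row V3−V2=4.72, i_V1 at 3,2
solve → V1=1.936+0.000j, V2=-0.8121+0.000j, V3=3.908+0.000j
aux → i_V1=-1.045-0.3246j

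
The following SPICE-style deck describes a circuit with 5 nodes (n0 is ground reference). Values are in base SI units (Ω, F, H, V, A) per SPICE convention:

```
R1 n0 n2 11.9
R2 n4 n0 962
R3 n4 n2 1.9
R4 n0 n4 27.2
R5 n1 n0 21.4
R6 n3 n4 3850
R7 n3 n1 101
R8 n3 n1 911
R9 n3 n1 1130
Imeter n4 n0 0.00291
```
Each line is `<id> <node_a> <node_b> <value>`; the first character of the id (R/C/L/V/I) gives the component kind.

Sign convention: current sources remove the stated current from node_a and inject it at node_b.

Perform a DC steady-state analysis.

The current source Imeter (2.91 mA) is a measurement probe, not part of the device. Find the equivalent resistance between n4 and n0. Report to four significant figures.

R_eq = 9.048 Ω

Element admittances at DC:
  Y(R1) = 0.08403 S between n0,n2
  Y(R2) = 0.001040 S between n4,n0
  Y(R3) = 0.5263 S between n4,n2
  Y(R4) = 0.03676 S between n0,n4
  Y(R5) = 0.04673 S between n1,n0
  Y(R6) = 0.0002597 S between n3,n4
  Y(R7) = 0.009901 S between n3,n1
  Y(R8) = 0.001098 S between n3,n1
  Y(R9) = 0.0008850 S between n3,n1
  Imeter: injects 0.00291 A into n0 (from n4)
Assemble and solve the 4×4 MNA system:
  V(n1)=-0.0001424  V(n2)=-0.02270  V(n3)=-0.0007026  V(n4)=-0.02633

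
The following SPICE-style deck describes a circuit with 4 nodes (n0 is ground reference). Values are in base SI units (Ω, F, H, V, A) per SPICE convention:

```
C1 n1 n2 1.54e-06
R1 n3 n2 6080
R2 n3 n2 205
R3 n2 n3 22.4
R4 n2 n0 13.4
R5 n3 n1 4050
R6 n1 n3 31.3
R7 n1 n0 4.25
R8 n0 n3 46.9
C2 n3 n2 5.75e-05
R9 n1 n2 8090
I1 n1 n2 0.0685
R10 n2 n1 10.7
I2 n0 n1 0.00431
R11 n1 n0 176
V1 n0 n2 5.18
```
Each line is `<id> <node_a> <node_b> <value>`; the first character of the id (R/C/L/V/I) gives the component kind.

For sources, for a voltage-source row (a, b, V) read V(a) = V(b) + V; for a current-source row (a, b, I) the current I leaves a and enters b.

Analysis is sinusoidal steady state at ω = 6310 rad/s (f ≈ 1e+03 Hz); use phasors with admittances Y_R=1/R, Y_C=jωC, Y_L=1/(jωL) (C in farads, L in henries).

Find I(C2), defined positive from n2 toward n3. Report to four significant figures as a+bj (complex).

-0.1998-0.05250j A

Apply KCL at each of the 3 non-ground nodes and solve the resulting linear system.
Node n1: branches {C1, R5, R6, R7, R9, I1, R10, I2, R11} → V_1 = -1.942-0.1341j
Node n2: branches {C1, R1, R2, R3, R4, C2, R9, I1, R10, V1} → V_2 = -5.180+0.000j
Node n3: branches {R1, R2, R3, R5, R6, R8, C2} → V_3 = -5.035-0.5505j
Source currents: i(V1)=-0.9663-0.04406j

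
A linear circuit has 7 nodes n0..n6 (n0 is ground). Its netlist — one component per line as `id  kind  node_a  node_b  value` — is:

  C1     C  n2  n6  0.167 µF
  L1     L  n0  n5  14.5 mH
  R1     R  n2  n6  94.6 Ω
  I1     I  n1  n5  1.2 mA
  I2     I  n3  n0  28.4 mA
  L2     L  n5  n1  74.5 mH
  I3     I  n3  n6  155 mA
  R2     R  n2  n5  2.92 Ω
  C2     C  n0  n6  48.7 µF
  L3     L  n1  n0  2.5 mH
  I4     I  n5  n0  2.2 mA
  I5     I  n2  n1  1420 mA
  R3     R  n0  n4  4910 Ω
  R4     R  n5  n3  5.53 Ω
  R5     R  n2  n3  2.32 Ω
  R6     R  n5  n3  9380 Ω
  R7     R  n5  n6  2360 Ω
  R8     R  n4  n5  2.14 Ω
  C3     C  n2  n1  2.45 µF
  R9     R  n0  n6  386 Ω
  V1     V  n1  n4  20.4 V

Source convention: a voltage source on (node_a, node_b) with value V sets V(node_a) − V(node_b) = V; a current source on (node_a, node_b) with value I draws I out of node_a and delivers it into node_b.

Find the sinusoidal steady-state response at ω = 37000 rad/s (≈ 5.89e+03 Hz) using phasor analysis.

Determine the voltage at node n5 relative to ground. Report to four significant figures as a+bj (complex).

-14.44+9.252j V

Apply KCL at each of the 6 non-ground nodes and solve the resulting linear system.
Node n1: branches {I1, L2, L3, I5, C3, V1} → V_1 = 7.229+5.012j
Node n2: branches {C1, R1, R2, I5, R5, C3} → V_2 = -15.56+13.55j
Node n3: branches {I2, I3, R4, R5, R6} → V_3 = -15.53+12.28j
Node n4: branches {R3, R8, V1} → V_4 = -13.17+5.012j
Node n5: branches {L1, I1, L2, R2, I4, R4, R6, R7, R8} → V_5 = -14.44+9.252j
Node n6: branches {C1, R1, I3, C2, R7, R9} → V_6 = 0.02779+0.05518j
Source currents: i(V1)=0.5921-1.980j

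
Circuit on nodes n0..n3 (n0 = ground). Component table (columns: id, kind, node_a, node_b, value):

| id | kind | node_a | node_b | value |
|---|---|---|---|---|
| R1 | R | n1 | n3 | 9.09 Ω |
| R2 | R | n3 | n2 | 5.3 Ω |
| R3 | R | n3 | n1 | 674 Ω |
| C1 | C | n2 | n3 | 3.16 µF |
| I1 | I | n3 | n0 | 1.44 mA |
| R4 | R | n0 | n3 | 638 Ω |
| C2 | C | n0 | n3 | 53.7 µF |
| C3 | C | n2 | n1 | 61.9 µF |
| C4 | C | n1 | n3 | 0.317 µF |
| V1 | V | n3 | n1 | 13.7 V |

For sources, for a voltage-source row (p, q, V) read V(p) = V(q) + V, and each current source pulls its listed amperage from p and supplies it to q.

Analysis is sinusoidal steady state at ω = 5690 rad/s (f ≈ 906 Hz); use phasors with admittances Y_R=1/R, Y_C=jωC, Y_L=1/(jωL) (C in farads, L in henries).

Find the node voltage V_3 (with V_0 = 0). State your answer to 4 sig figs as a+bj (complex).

-2.417e-05+0.004713j V

Apply KCL at each of the 3 non-ground nodes and solve the resulting linear system.
Node n1: branches {R1, R3, C3, C4, V1} → V_1 = -13.70+0.004713j
Node n2: branches {R2, C1, C3} → V_2 = -10.35-5.269j
Node n3: branches {R1, R2, R3, C1, I1, R4, C2, C4, V1} → V_3 = -2.417e-05+0.004713j
Source currents: i(V1)=-3.385-1.206j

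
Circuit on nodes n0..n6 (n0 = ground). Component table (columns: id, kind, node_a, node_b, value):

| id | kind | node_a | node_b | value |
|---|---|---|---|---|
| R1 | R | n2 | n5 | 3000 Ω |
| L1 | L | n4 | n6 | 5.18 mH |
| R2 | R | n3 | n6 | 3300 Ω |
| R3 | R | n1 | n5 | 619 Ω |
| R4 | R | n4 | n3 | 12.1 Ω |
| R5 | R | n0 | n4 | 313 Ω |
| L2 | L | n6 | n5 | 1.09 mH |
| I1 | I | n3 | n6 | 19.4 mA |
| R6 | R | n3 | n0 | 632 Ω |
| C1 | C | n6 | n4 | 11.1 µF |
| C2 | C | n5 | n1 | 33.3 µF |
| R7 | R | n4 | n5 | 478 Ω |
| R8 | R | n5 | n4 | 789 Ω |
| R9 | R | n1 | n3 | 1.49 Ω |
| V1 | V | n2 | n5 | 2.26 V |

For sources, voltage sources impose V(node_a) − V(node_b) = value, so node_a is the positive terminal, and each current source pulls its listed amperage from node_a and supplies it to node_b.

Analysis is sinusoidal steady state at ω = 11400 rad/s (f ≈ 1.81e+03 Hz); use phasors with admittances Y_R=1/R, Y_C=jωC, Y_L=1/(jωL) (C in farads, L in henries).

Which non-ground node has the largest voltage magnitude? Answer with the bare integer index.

2

Element admittances at ω=11400 rad/s:
  Y(R1) = 0.0003333+0.000j S between n2,n5
  Y(L1) = 0.000-0.01693j S between n4,n6
  Y(R2) = 0.0003030+0.000j S between n3,n6
  Y(R3) = 0.001616+0.000j S between n1,n5
  Y(R4) = 0.08264+0.000j S between n4,n3
  Y(R5) = 0.003195+0.000j S between n0,n4
  Y(L2) = 0.000-0.08048j S between n6,n5
  I1: injects 0.0194 A into n6 (from n3)
  Y(R6) = 0.001582+0.000j S between n3,n0
  Y(C1) = 0.000+0.1265j S between n6,n4
  Y(C2) = 0.000+0.3796j S between n5,n1
  Y(R7) = 0.002092+0.000j S between n4,n5
  Y(R8) = 0.001267+0.000j S between n5,n4
  Y(R9) = 0.6711+0.000j S between n1,n3
  V1: constraint V(n2)−V(n5) = 2.26
Assemble and solve the 7×7 MNA system:
  V(n1)=-0.0002712-0.1317j  V(n2)=2.223-0.1748j  V(n3)=-0.02453-0.1110j  V(n4)=0.01215+0.05496j  V(n5)=-0.03679-0.1748j  V(n6)=0.1459+0.02546j
  i(V1)=-0.0007533+0.000j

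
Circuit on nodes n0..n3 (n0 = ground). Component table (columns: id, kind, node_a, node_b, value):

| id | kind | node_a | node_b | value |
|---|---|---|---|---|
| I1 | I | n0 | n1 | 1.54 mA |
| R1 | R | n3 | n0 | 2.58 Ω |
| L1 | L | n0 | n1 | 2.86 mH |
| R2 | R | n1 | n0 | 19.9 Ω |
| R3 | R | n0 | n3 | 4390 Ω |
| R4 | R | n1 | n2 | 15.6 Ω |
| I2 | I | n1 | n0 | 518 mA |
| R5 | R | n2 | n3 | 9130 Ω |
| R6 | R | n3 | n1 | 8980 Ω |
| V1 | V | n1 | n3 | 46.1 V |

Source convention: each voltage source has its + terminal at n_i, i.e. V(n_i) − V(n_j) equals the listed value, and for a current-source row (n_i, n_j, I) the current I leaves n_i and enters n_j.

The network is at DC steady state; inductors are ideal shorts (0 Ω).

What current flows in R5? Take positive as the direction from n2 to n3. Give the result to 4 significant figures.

0.005041 A

Element admittances at DC:
  I1: injects 0.00154 A into n1 (from n0)
  Y(R1) = 0.3876 S between n3,n0
  L1: short n0↔n1 (DC inductor)
  Y(R2) = 0.05025 S between n1,n0
  Y(R3) = 0.0002278 S between n0,n3
  Y(R4) = 0.06410 S between n1,n2
  I2: injects 0.518 A into n0 (from n1)
  Y(R5) = 0.0001095 S between n2,n3
  Y(R6) = 0.0001114 S between n3,n1
  V1: constraint V(n1)−V(n3) = 46.1
Assemble and solve the 5×5 MNA system:
  V(n1)=0.000  V(n2)=-0.07863  V(n3)=-46.10
  i(L1)=-17.36  i(V1)=-17.89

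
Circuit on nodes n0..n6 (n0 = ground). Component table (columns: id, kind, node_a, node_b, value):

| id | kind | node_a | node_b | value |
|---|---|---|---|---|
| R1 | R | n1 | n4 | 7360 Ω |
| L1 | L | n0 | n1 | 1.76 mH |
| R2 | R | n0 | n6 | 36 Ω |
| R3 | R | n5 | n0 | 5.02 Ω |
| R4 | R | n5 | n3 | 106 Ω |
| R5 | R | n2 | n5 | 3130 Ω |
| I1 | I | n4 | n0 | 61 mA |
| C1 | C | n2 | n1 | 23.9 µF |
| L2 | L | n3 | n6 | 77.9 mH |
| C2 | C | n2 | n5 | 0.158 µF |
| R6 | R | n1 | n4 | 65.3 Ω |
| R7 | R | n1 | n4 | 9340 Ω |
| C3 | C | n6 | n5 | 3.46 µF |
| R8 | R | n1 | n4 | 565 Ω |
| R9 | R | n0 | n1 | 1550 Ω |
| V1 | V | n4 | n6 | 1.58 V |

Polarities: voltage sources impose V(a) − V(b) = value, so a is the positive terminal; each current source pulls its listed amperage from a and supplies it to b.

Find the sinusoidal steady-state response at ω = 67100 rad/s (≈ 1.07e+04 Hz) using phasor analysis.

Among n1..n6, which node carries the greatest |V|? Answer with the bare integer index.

4

Apply KCL at each of the 6 non-ground nodes and solve the resulting linear system.
Node n1: branches {R1, L1, C1, R6, R7, R8, R9} → V_1 = 1.179-0.05041j
Node n2: branches {R5, C1, C2} → V_2 = 1.169-0.04970j
Node n3: branches {R4, L2} → V_3 = -0.2592+0.01692j
Node n4: branches {R1, I1, R6, R7, R8, V1} → V_4 = 1.264+0.2473j
Node n5: branches {R3, R4, R5, C2, C3} → V_5 = -0.2639+0.01577j
Node n6: branches {R2, L2, C3, V1} → V_6 = -0.3157+0.2473j
Source currents: i(V1)=-0.06249-0.005159j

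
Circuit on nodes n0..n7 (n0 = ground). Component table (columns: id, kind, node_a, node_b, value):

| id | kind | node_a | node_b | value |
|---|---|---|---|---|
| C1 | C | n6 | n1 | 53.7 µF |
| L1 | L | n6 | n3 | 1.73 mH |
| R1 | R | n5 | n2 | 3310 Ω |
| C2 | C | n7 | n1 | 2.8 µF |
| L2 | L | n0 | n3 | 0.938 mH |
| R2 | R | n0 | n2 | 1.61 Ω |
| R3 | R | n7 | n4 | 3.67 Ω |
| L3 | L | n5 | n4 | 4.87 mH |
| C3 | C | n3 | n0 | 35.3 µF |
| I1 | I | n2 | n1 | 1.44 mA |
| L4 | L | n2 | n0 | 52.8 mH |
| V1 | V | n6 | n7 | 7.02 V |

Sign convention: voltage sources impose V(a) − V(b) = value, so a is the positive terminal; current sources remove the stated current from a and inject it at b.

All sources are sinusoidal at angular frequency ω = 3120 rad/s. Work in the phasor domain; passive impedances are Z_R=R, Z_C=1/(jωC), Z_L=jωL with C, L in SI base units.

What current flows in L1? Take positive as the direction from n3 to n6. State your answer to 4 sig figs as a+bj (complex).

Apply KCL at each of the 7 non-ground nodes and solve the resulting linear system.
Node n1: branches {C1, C2, I1} → V_1 = -0.3477+0.02639j
Node n2: branches {R1, R2, I1, L4} → V_2 = -0.005726-2.353e-05j
Node n3: branches {L1, L2, C3} → V_3 = 8.698e-05+0.01536j
Node n4: branches {R3, L3} → V_4 = -7.012+0.03448j
Node n5: branches {R1, L3} → V_5 = -7.012+0.06664j
Node n6: branches {C1, L1, V1} → V_6 = 0.0001957+0.03456j
Node n7: branches {C2, R3, V1} → V_7 = -7.020+0.03456j
Source currents: i(V1)=-0.002188-0.05827j

-0.003557+2.014e-05j A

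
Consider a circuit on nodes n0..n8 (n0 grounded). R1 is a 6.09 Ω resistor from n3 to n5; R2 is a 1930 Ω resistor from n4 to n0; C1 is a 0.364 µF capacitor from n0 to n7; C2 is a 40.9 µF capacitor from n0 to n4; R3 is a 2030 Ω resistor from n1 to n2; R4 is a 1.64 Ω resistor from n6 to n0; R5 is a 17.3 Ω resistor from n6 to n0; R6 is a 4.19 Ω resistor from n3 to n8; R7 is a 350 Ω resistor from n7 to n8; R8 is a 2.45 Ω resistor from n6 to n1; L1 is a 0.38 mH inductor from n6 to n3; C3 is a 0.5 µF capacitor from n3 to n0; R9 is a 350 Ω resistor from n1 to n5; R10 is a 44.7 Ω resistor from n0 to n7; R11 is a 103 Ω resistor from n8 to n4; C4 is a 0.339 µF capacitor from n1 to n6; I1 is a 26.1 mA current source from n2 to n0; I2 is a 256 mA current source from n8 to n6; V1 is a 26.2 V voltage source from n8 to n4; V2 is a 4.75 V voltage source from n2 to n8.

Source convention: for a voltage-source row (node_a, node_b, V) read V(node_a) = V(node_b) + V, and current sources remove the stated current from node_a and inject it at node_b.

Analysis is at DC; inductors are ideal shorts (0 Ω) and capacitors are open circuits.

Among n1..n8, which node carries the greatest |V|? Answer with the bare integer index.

4

Element admittances at DC:
  Y(R1) = 0.1642 S between n3,n5
  Y(R2) = 0.0005181 S between n4,n0
  Y(C1) = 0.000 S between n0,n7
  Y(C2) = 0.000 S between n0,n4
  Y(R3) = 0.0004926 S between n1,n2
  Y(R4) = 0.6098 S between n6,n0
  Y(R5) = 0.05780 S between n6,n0
  Y(R6) = 0.2387 S between n3,n8
  Y(R7) = 0.002857 S between n7,n8
  Y(R8) = 0.4082 S between n6,n1
  L1: short n6↔n3 (DC inductor)
  Y(C3) = 0.000 S between n3,n0
  Y(R9) = 0.002857 S between n1,n5
  Y(R10) = 0.02237 S between n0,n7
  Y(R11) = 0.009709 S between n8,n4
  Y(C4) = 0.000 S between n1,n6
  I1: injects 0.0261 A into n0 (from n2)
  I2: injects 0.256 A into n6 (from n8)
  V1: constraint V(n8)−V(n4) = 26.2
  V2: constraint V(n2)−V(n8) = 4.75
Assemble and solve the 11×11 MNA system:
  V(n1)=-0.009240  V(n2)=3.618  V(n3)=-0.01359  V(n4)=-27.33  V(n5)=-0.01351  V(n6)=-0.01359  V(n7)=-0.1282  V(n8)=-1.132
  i(L1)=0.2668  i(V1)=-0.2685  i(V2)=-0.02789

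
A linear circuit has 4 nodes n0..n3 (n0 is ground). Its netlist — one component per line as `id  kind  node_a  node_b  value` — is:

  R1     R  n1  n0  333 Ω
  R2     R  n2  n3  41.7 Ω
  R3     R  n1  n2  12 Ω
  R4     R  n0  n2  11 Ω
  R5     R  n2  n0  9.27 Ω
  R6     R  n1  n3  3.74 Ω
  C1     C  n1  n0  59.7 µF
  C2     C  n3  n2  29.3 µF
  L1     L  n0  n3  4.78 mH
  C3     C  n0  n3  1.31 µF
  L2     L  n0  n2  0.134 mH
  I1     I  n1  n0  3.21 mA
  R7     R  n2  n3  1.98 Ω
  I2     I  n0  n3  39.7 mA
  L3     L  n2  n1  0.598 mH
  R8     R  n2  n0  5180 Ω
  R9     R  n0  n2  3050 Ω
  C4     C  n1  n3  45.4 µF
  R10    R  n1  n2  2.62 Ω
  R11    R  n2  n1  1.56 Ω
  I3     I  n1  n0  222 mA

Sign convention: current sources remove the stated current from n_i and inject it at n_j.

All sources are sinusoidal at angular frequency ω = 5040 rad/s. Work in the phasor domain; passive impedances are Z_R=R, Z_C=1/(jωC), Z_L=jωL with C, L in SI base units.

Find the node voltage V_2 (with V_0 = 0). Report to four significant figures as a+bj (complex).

-0.06777-0.1324j V

MNA unknowns: 3 node voltages V₁..V_3
R1: Y=0.003003+0.000j on G[1,0]
R2: Y=0.02398+0.000j on G[2,3]
R3: Y=0.08333+0.000j on G[1,2]
R4: Y=0.09091+0.000j on G[0,2]
R5: Y=0.1079+0.000j on G[2,0]
R6: Y=0.2674+0.000j on G[1,3]
C1: Y=0.000+0.3009j on G[1,0]
C2: Y=0.000+0.1477j on G[3,2]
L1: Y=0.000-0.04151j on G[0,3]
C3: Y=0.000+0.006602j on G[0,3]
L2: Y=0.000-1.481j on G[0,2]
I1: z[1]−=0.00321, z[0]+=0.00321
R7: Y=0.5051+0.000j on G[2,3]
I2: z[0]−=0.0397, z[3]+=0.0397
L3: Y=0.000-0.3318j on G[2,1]
R8: Y=0.0001931+0.000j on G[2,0]
R9: Y=0.0003279+0.000j on G[0,2]
C4: Y=0.000+0.2288j on G[1,3]
R10: Y=0.3817+0.000j on G[1,2]
R11: Y=0.6410+0.000j on G[2,1]
I3: z[1]−=0.222, z[0]+=0.222
solve → V1=-0.2562-0.1019j, V2=-0.06777-0.1324j, V3=-0.09858-0.1661j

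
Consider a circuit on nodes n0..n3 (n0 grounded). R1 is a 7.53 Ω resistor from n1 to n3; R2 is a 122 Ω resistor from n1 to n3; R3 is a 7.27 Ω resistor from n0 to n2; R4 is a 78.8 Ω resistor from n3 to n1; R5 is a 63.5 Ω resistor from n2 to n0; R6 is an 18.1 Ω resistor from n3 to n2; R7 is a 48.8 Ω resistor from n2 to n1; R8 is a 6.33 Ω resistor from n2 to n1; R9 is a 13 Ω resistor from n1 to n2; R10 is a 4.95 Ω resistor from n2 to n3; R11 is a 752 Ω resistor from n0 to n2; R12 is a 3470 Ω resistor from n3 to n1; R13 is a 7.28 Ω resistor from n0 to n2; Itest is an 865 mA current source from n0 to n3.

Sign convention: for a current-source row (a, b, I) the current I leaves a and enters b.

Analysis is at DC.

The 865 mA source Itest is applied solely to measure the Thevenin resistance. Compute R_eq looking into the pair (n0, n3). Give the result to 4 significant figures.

R_eq = 6.255 Ω

Apply KCL at each of the 3 non-ground nodes and solve the resulting linear system.
Node n1: branches {R1, R2, R4, R7, R8, R9, R12} → V_1 = 3.883
Node n2: branches {R3, R5, R6, R7, R8, R9, R10, R11, R13} → V_2 = 2.962
Node n3: branches {R1, R2, R4, R6, R10, R12, Itest} → V_3 = 5.411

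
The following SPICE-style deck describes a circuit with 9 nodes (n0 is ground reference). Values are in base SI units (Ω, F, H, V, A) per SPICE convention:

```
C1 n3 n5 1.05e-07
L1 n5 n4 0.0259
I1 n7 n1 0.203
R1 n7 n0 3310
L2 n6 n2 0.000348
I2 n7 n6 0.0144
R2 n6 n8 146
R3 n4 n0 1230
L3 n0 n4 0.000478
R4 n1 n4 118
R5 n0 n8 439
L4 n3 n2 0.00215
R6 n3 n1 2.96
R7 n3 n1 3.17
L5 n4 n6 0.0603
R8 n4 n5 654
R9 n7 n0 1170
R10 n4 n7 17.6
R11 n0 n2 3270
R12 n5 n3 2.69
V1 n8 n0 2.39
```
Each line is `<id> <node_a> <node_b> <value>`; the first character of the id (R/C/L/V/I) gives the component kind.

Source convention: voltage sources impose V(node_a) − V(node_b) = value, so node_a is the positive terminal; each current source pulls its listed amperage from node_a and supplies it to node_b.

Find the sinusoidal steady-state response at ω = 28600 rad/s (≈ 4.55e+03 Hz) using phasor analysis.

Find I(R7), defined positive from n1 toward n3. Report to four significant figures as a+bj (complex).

Apply KCL at each of the 8 non-ground nodes and solve the resulting linear system.
Node n1: branches {I1, R4, R6, R7} → V_1 = 13.84+2.652j
Node n2: branches {L2, L4, R11} → V_2 = 12.65-0.8838j
Node n3: branches {C1, L4, R6, R7, R12} → V_3 = 13.71+2.699j
Node n4: branches {L1, R3, L3, R4, L5, R8, R10} → V_4 = -0.1620-0.9336j
Node n5: branches {C1, L1, R8, R12} → V_5 = 13.64+2.734j
Node n6: branches {L2, I2, R2, L5} → V_6 = 12.48-1.425j
Node n7: branches {I1, R1, I2, R9, R10} → V_7 = -3.909-0.9150j
Node n8: branches {R2, R5, V1} → V_8 = 2.390+0.000j
Source currents: i(V1)=0.06363-0.009761j

0.04072-0.01467j A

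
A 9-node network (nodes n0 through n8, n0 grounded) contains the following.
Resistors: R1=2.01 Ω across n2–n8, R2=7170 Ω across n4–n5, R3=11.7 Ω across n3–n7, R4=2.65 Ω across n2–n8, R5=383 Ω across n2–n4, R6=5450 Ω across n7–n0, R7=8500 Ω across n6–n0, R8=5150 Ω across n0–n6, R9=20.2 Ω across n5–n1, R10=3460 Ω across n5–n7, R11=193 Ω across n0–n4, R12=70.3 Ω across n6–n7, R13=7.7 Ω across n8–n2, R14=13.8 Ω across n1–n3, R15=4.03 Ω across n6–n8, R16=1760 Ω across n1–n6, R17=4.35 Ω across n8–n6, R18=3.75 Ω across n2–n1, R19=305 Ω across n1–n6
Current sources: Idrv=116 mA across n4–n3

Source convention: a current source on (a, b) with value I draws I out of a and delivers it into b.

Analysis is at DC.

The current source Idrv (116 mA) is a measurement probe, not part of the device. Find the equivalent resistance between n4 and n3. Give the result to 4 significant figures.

R_eq = 325.2 Ω

Element admittances at DC:
  Y(R1) = 0.4975 S between n2,n8
  Y(R2) = 0.0001395 S between n4,n5
  Y(R3) = 0.08547 S between n3,n7
  Y(R4) = 0.3774 S between n2,n8
  Y(R5) = 0.002611 S between n2,n4
  Y(R6) = 0.0001835 S between n7,n0
  Y(R7) = 0.0001176 S between n6,n0
  Y(R8) = 0.0001942 S between n0,n6
  Y(R9) = 0.04950 S between n5,n1
  Y(R10) = 0.0002890 S between n5,n7
  Y(R11) = 0.005181 S between n0,n4
  Y(R12) = 0.01422 S between n6,n7
  Y(R13) = 0.1299 S between n8,n2
  Y(R14) = 0.07246 S between n1,n3
  Y(R15) = 0.2481 S between n6,n8
  Y(R16) = 0.0005682 S between n1,n6
  Y(R17) = 0.2299 S between n8,n6
  Y(R18) = 0.2667 S between n2,n1
  Y(R19) = 0.003279 S between n1,n6
  Idrv: injects 0.116 A into n3 (from n4)
Assemble and solve the 8×8 MNA system:
  V(n1)=33.27  V(n2)=32.94  V(n3)=34.53  V(n4)=-3.197  V(n5)=33.17  V(n6)=32.97  V(n7)=34.24  V(n8)=32.95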